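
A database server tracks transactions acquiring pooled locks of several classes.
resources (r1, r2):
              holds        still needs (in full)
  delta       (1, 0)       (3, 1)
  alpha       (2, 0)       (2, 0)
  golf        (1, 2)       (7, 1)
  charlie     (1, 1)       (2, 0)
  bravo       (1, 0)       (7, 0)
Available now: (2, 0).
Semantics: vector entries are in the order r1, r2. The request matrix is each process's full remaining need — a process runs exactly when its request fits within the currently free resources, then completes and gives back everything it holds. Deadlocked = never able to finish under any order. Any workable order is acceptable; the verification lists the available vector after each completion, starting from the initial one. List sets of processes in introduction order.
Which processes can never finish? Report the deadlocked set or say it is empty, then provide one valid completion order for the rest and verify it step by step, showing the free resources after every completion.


Deadlocked: golf and bravo.
Key observation: r1 is the bottleneck — with alpha, charlie, delta done the pool holds (6, 1), short of every remaining need.
One completion order for the rest: alpha, charlie, delta. Step-by-step check:
  pool = (2, 0)
  alpha: need (2, 0) fits (2, 0); releases (2, 0), pool now (4, 0)
  charlie: need (2, 0) fits (4, 0); releases (1, 1), pool now (5, 1)
  delta: need (3, 1) fits (5, 1); releases (1, 0), pool now (6, 1)
The stuck group stays short no matter what:
  blocked: golf wants (7, 1), pool (6, 1) — not enough r1
  blocked: bravo wants (7, 0), pool (6, 1) — not enough r1


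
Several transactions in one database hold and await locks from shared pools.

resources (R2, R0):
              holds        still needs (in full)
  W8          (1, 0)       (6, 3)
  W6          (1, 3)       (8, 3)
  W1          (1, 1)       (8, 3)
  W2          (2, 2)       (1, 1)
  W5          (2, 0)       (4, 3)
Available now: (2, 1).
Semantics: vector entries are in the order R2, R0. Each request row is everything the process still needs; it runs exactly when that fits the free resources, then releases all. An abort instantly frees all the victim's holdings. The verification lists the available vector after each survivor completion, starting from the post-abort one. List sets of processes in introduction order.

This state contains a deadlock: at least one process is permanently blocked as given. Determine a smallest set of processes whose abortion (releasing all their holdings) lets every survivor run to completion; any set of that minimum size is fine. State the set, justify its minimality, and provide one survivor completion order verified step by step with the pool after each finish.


The answer: abort W6.
Key observation: aborting W6 returns (1, 3), and W1 — hopeless before — runs at step 4 with the returned capacity in the pool.
No smaller set exists: with zero aborts the deadlock remains.
The survivors complete as W2, W5, W8, W1. Step-by-step check (starting from the post-abort pool):
  pool = (3, 4)
  W2: need (1, 1) fits (3, 4); releases (2, 2), pool now (5, 6)
  W5: need (4, 3) fits (5, 6); releases (2, 0), pool now (7, 6)
  W8: need (6, 3) fits (7, 6); releases (1, 0), pool now (8, 6)
  W1: need (8, 3) fits (8, 6); releases (1, 1), pool now (9, 7)


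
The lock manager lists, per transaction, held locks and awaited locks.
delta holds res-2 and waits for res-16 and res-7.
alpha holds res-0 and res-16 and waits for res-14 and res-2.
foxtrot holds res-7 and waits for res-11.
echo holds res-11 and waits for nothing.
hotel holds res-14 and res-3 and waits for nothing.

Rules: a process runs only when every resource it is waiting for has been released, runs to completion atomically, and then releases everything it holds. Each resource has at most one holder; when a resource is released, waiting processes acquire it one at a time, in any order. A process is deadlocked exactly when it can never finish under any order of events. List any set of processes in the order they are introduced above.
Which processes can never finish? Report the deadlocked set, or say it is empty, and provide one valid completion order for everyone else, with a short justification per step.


The deadlocked set is delta and alpha.
Key observation: along delta -> alpha -> delta, each member waits on what the next one holds — a deadlock; no other process is dragged down with it.
The rest can finish in the order echo, foxtrot, hotel.
Check, step by step:
  echo: no waits; runs immediately, freeing res-11
  foxtrot: everything it awaited (res-11) is free; runs, freeing res-7
  hotel: no waits; runs immediately, freeing res-14 and res-3


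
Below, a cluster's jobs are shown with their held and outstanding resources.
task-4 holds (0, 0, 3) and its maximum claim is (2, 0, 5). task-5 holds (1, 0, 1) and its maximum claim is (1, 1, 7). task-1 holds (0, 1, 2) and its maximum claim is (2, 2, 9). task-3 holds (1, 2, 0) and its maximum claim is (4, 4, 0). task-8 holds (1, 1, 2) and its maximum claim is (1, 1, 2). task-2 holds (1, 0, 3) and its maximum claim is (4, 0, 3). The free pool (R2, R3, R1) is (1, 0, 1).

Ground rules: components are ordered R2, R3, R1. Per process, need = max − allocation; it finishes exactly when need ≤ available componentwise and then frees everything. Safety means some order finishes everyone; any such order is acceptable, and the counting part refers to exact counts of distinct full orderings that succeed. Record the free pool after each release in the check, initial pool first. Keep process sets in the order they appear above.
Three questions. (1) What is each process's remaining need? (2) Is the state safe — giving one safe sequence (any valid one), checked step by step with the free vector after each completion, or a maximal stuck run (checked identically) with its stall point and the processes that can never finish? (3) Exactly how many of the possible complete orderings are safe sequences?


(1) Need matrix, components ordered R2, R3, R1:
  task-4: (2, 0, 2)
  task-5: (0, 1, 6)
  task-1: (2, 1, 7)
  task-3: (3, 2, 0)
  task-8: (0, 0, 0)
  task-2: (3, 0, 0)
(2) SAFE — a valid safe sequence is task-8, task-4, task-5, task-1, task-2, task-3.
Key observation: reading the order forward, task-4 is the first process whose need (2, 0, 2) meets the free pool (2, 1, 3) exactly on a resource it requests.
Step-by-step check:
  pool = (1, 0, 1)
  run task-8 (needs (0, 0, 0), free (1, 0, 1)); after release of (1, 1, 2) the pool is (2, 1, 3)
  run task-4 (needs (2, 0, 2), free (2, 1, 3)); after release of (0, 0, 3) the pool is (2, 1, 6)
  run task-5 (needs (0, 1, 6), free (2, 1, 6)); after release of (1, 0, 1) the pool is (3, 1, 7)
  run task-1 (needs (2, 1, 7), free (3, 1, 7)); after release of (0, 1, 2) the pool is (3, 2, 9)
  run task-2 (needs (3, 0, 0), free (3, 2, 9)); after release of (1, 0, 3) the pool is (4, 2, 12)
  run task-3 (needs (3, 2, 0), free (4, 2, 12)); after release of (1, 2, 0) the pool is (5, 4, 12)
(3) Exactly 3 of the possible complete orderings are safe sequences.


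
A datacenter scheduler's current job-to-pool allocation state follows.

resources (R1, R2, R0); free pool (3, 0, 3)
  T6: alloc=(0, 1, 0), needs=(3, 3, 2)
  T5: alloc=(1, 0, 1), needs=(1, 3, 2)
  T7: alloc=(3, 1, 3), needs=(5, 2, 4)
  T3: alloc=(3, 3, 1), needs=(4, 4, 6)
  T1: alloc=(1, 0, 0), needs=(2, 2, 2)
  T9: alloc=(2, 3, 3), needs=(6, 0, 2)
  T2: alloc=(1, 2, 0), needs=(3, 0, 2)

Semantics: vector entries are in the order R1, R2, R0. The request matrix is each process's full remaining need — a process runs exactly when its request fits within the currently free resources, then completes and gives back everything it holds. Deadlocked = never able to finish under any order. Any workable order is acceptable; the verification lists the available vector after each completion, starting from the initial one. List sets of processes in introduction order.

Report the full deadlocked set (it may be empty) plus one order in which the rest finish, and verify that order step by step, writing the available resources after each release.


The deadlocked set is T6, T5, T7, T3 and T9.
Key observation: after T2, T1 the pool peaks at (5, 2, 3), and each blocked process is short somewhere: T6 on R2; T5 on R2; T7 on R0; T3 on R2, R0; T9 on R1.
A valid finishing order for the others: T2, T1. Check, step by step:
  pool = (3, 0, 3)
  T2: need (3, 0, 2) fits (3, 0, 3); releases (1, 2, 0), pool now (4, 2, 3)
  T1: need (2, 2, 2) fits (4, 2, 3); releases (1, 0, 0), pool now (5, 2, 3)
The stuck group stays short no matter what:
  T6 still needs (3, 3, 2) but only (5, 2, 3) is free — short on R2
  T5 still needs (1, 3, 2) but only (5, 2, 3) is free — short on R2
  T7 still needs (5, 2, 4) but only (5, 2, 3) is free — short on R0
  T3 still needs (4, 4, 6) but only (5, 2, 3) is free — short on R2 and R0
  T9 still needs (6, 0, 2) but only (5, 2, 3) is free — short on R1


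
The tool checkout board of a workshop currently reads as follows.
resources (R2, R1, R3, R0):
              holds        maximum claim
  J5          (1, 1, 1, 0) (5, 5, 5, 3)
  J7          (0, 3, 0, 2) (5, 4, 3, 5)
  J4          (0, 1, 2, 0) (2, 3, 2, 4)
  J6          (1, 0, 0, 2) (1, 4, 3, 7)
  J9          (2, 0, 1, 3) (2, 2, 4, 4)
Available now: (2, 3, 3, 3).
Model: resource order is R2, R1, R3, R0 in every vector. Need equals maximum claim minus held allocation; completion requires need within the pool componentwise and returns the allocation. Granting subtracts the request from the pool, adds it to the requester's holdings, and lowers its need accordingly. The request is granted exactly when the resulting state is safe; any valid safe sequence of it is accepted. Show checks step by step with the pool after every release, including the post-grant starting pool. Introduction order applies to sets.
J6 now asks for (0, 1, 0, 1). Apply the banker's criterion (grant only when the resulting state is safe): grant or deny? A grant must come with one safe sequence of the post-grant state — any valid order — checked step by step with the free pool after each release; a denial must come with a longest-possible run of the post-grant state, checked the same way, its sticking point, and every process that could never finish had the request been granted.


GRANT: granting preserves safety; a valid post-grant sequence is J9, J4, J6, J7, J5.
Key observation: (2, 2, 3, 2) free after granting still covers J9 first, and each release covers the next.
Verifying the post-grant state step by step:
  pool = (2, 2, 3, 2)
  run J9 (needs (0, 2, 3, 1), free (2, 2, 3, 2)); after release of (2, 0, 1, 3) the pool is (4, 2, 4, 5)
  run J4 (needs (2, 2, 0, 4), free (4, 2, 4, 5)); after release of (0, 1, 2, 0) the pool is (4, 3, 6, 5)
  run J6 (needs (0, 3, 3, 4), free (4, 3, 6, 5)); after release of (1, 1, 0, 3) the pool is (5, 4, 6, 8)
  run J7 (needs (5, 1, 3, 3), free (5, 4, 6, 8)); after release of (0, 3, 0, 2) the pool is (5, 7, 6, 10)
  run J5 (needs (4, 4, 4, 3), free (5, 7, 6, 10)); after release of (1, 1, 1, 0) the pool is (6, 8, 7, 10)


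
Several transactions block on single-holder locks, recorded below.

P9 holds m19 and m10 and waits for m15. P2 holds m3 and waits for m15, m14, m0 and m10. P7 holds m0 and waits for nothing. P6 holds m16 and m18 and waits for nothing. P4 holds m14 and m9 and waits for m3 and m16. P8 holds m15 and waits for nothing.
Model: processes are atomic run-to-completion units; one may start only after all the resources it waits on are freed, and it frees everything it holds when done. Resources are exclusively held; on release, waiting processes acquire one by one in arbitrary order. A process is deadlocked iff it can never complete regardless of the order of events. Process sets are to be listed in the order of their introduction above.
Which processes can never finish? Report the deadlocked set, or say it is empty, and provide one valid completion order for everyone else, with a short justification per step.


Deadlocked: P2 and P4.
Key observation: the loop P2 -> P4 -> P2 blocks itself forever; no other process is dragged down with it.
A valid finishing order for the others: P6, P7, P8, P9.
Step-by-step check:
  P6 waits on nothing -> runs at once and releases m16 and m18
  P7 waits on nothing -> runs at once and releases m0
  P8 waits on nothing -> runs at once and releases m15
  P9: everything it awaited (m15) is free; runs, freeing m19 and m10


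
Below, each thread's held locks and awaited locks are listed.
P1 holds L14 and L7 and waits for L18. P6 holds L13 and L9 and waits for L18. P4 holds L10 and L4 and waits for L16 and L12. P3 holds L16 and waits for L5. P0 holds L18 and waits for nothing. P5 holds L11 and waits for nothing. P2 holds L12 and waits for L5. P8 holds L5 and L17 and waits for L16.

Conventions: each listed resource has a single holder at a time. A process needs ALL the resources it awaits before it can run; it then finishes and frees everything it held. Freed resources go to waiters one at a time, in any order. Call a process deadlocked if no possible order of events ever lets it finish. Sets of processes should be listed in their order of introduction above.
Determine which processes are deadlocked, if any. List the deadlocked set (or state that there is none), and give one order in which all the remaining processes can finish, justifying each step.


Deadlocked: P4, P3, P2 and P8.
Key observation: the loop P3 -> P8 -> P3 blocks itself forever; P4 and P2 wait into the deadlock from upstream.
A valid finishing order for the others: P0, P1, P6, P5.
Step-by-step check:
  P0: no waits; runs immediately, freeing L18
  run P1 (all its waits — L18 — are resolved); releases L14 and L7
  run P6 (all its waits — L18 — are resolved); releases L13 and L9
  P5: no waits; runs immediately, freeing L11


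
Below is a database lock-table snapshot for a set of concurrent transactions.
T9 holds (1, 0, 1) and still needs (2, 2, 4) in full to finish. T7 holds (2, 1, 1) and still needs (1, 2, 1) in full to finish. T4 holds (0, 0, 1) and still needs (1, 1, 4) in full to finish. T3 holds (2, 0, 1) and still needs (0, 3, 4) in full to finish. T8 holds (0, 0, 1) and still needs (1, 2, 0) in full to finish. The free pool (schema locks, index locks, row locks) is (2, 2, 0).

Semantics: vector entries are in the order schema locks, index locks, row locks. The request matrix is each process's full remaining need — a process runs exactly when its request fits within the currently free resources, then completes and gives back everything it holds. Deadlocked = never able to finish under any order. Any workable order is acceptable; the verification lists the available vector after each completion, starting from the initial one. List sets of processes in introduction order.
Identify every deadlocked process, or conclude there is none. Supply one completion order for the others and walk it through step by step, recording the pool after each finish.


Deadlocked: T9, T4 and T3.
Key observation: no order helps: past T8, T7, the free pool tops out at (4, 3, 2), below what each blocked process needs in row locks.
One completion order for the rest: T8, T7. Step-by-step check:
  pool = (2, 2, 0)
  T8: need (1, 2, 0) fits (2, 2, 0); releases (0, 0, 1), pool now (2, 2, 1)
  T7: need (1, 2, 1) fits (2, 2, 1); releases (2, 1, 1), pool now (4, 3, 2)
None of the blocked processes ever fits:
  T9 cannot run: need (2, 2, 4) vs free (4, 3, 2) (insufficient row locks)
  T4 cannot run: need (1, 1, 4) vs free (4, 3, 2) (insufficient row locks)
  T3 cannot run: need (0, 3, 4) vs free (4, 3, 2) (insufficient row locks)


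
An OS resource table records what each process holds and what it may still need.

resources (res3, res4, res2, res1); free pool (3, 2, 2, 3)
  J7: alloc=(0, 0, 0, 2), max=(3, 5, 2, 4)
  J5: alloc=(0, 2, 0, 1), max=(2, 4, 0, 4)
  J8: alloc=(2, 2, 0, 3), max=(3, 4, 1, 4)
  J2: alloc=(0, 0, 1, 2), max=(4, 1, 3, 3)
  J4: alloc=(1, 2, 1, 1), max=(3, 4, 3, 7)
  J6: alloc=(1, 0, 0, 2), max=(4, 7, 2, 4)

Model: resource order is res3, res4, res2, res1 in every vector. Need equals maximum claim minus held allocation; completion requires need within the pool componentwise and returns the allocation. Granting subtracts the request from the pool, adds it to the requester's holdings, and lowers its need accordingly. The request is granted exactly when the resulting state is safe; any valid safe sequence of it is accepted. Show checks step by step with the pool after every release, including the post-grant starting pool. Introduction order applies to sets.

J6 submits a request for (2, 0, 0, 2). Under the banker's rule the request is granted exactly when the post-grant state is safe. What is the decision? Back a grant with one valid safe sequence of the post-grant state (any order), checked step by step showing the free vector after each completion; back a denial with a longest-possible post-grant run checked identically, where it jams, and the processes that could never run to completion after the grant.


GRANT. The post-grant state is safe; one safe sequence: J8, J5, J7, J4, J6, J2.
Key observation: (1, 2, 2, 1) free after granting still covers J8 first, and each release covers the next.
Step-by-step check of the post-grant state:
  pool = (1, 2, 2, 1)
  J8: need (1, 2, 1, 1) fits (1, 2, 2, 1); releases (2, 2, 0, 3), pool now (3, 4, 2, 4)
  J5: need (2, 2, 0, 3) fits (3, 4, 2, 4); releases (0, 2, 0, 1), pool now (3, 6, 2, 5)
  J7: need (3, 5, 2, 2) fits (3, 6, 2, 5); releases (0, 0, 0, 2), pool now (3, 6, 2, 7)
  J4: need (2, 2, 2, 6) fits (3, 6, 2, 7); releases (1, 2, 1, 1), pool now (4, 8, 3, 8)
  J6: need (1, 7, 2, 0) fits (4, 8, 3, 8); releases (3, 0, 0, 4), pool now (7, 8, 3, 12)
  J2: need (4, 1, 2, 1) fits (7, 8, 3, 12); releases (0, 0, 1, 2), pool now (7, 8, 4, 14)


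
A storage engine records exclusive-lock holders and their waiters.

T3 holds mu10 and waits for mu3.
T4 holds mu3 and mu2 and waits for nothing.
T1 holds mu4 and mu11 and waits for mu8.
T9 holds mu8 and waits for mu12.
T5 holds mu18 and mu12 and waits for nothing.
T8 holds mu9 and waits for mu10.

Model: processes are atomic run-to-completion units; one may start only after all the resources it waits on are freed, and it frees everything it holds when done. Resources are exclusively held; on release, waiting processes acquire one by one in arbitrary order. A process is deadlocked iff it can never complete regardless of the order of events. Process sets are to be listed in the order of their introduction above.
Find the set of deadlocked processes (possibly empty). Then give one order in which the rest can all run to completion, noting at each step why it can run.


The deadlocked set is empty.
Key observation: every chain of waits terminates; starting from the processes that wait on nothing, all the rest unlock in turn.
One completion order for the rest: T4, T3, T5, T9, T1, T8.
Walking it through:
  T4 waits on nothing -> runs at once and releases mu3 and mu2
  T3: everything it awaited (mu3) is free; runs, freeing mu10
  T5 waits on nothing -> runs at once and releases mu18 and mu12
  T9: everything it awaited (mu12) is free; runs, freeing mu8
  T1: everything it awaited (mu8) is free; runs, freeing mu4 and mu11
  T8: everything it awaited (mu10) is free; runs, freeing mu9


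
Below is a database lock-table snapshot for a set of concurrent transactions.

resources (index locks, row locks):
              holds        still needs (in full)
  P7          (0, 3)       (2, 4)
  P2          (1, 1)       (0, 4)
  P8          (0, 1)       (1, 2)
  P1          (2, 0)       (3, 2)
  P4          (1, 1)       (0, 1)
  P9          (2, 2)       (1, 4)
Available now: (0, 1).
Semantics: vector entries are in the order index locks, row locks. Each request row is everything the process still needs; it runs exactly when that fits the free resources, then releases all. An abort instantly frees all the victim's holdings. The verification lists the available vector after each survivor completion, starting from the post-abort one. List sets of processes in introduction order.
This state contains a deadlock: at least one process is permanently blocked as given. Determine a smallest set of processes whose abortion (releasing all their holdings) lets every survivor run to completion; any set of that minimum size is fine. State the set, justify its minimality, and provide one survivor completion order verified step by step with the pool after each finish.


Minimum abort set: P2.
Key observation: P7 was stuck for good until P2 gave back (1, 1); in the order shown it finishes at step 3.
No smaller set exists: with zero aborts the deadlock remains.
Survivors finish in the order: P4, P8, P7, P9, P1. Verifying each step (pool after the aborts first):
  pool = (1, 2)
  P4: need (0, 1) fits (1, 2); releases (1, 1), pool now (2, 3)
  P8: need (1, 2) fits (2, 3); releases (0, 1), pool now (2, 4)
  P7: need (2, 4) fits (2, 4); releases (0, 3), pool now (2, 7)
  P9: need (1, 4) fits (2, 7); releases (2, 2), pool now (4, 9)
  P1: need (3, 2) fits (4, 9); releases (2, 0), pool now (6, 9)


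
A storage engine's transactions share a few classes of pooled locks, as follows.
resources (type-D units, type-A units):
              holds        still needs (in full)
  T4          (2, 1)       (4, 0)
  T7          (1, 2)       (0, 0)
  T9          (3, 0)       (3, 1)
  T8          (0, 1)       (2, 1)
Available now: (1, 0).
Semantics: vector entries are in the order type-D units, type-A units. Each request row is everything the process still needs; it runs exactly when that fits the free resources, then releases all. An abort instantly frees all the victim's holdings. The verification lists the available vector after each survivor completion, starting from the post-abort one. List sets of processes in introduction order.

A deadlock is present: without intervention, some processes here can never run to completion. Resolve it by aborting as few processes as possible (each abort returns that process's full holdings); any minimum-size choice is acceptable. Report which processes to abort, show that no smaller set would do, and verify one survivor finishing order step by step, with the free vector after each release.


The answer: abort T4.
Key observation: T9 had no path to completion before; after the abort of T4 ((2, 1) returned), step 2 is where it fits.
Minimality: the empty abort set fails — the state is deadlocked as it stands.
The survivors complete as T8, T9, T7. Step-by-step check (starting from the post-abort pool):
  pool = (3, 1)
  T8: need (2, 1) fits (3, 1); releases (0, 1), pool now (3, 2)
  T9: need (3, 1) fits (3, 2); releases (3, 0), pool now (6, 2)
  T7: need (0, 0) fits (6, 2); releases (1, 2), pool now (7, 4)


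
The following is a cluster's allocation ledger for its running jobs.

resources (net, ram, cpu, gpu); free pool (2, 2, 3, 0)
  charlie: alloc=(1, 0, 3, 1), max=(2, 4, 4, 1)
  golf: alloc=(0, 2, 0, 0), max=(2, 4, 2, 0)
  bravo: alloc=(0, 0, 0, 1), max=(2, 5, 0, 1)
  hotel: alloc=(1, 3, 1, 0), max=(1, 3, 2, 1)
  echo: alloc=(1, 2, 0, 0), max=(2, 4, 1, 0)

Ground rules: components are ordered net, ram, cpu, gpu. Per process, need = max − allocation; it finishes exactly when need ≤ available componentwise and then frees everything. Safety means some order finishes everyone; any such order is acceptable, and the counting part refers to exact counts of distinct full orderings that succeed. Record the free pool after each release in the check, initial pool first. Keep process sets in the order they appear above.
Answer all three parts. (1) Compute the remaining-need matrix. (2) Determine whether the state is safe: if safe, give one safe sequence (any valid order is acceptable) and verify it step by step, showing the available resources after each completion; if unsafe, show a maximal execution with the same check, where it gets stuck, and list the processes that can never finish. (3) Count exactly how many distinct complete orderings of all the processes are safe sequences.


(1) Outstanding need per process (order net, ram, cpu, gpu):
  charlie: (1, 4, 1, 0)
  golf: (2, 2, 2, 0)
  bravo: (2, 5, 0, 0)
  hotel: (0, 0, 1, 1)
  echo: (1, 2, 1, 0)
(2) SAFE, for example via the order echo, charlie, hotel, golf, bravo.
Key observation: the order's first zero-slack moment is echo ((1, 2, 1, 0) needed, (2, 2, 3, 0) free — a requested resource with nothing to spare).
Step-by-step check:
  pool = (2, 2, 3, 0)
  run echo (needs (1, 2, 1, 0), free (2, 2, 3, 0)); after release of (1, 2, 0, 0) the pool is (3, 4, 3, 0)
  run charlie (needs (1, 4, 1, 0), free (3, 4, 3, 0)); after release of (1, 0, 3, 1) the pool is (4, 4, 6, 1)
  run hotel (needs (0, 0, 1, 1), free (4, 4, 6, 1)); after release of (1, 3, 1, 0) the pool is (5, 7, 7, 1)
  run golf (needs (2, 2, 2, 0), free (5, 7, 7, 1)); after release of (0, 2, 0, 0) the pool is (5, 9, 7, 1)
  run bravo (needs (2, 5, 0, 0), free (5, 9, 7, 1)); after release of (0, 0, 0, 1) the pool is (5, 9, 7, 2)
(3) Precisely 16 of the possible complete orderings are safe sequences.


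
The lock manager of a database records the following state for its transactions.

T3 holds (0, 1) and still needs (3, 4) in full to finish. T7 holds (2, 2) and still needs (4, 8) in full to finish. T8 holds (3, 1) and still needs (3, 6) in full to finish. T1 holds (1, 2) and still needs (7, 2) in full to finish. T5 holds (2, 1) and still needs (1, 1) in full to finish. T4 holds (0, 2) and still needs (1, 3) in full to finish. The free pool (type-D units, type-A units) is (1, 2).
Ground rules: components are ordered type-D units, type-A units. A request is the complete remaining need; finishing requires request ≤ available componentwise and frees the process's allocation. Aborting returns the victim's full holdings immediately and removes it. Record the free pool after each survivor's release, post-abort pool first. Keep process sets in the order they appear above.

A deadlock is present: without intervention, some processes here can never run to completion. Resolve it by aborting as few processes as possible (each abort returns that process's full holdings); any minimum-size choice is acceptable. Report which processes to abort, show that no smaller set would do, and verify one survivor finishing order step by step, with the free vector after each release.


Minimum abort set: T7.
Key observation: T1 could never have finished before the abort; with (2, 2) returned by T7, it fits at step 5.
Minimality: the empty abort set fails — the state is deadlocked as it stands.
Survivors finish in the order: T4, T5, T8, T3, T1. Walking it through (pool after the aborts first):
  pool = (3, 4)
  run T4 (needs (1, 3), free (3, 4)); after release of (0, 2) the pool is (3, 6)
  run T5 (needs (1, 1), free (3, 6)); after release of (2, 1) the pool is (5, 7)
  run T8 (needs (3, 6), free (5, 7)); after release of (3, 1) the pool is (8, 8)
  run T3 (needs (3, 4), free (8, 8)); after release of (0, 1) the pool is (8, 9)
  run T1 (needs (7, 2), free (8, 9)); after release of (1, 2) the pool is (9, 11)


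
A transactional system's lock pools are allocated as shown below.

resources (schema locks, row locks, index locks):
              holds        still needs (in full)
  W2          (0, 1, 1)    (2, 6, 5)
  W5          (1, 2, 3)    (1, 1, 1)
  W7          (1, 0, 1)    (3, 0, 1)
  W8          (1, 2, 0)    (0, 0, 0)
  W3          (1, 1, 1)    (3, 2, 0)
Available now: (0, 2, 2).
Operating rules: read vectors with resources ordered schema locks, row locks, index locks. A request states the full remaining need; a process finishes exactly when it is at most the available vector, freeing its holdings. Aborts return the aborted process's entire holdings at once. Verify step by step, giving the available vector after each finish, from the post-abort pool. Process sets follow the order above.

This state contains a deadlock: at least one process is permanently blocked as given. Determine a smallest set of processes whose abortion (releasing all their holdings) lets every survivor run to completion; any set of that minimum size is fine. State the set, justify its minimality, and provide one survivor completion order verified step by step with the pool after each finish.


Abort W3.
Key observation: no ordering could ever have run W7 before the abort of W3; with (1, 1, 1) back in the pool it fits at step 3.
Why nothing smaller works: aborting no one leaves the state deadlocked as given.
Survivors finish in the order: W5, W8, W7, W2. Check, step by step (pool after the aborts first):
  pool = (1, 3, 3)
  run W5 (needs (1, 1, 1), free (1, 3, 3)); after release of (1, 2, 3) the pool is (2, 5, 6)
  run W8 (needs (0, 0, 0), free (2, 5, 6)); after release of (1, 2, 0) the pool is (3, 7, 6)
  run W7 (needs (3, 0, 1), free (3, 7, 6)); after release of (1, 0, 1) the pool is (4, 7, 7)
  run W2 (needs (2, 6, 5), free (4, 7, 7)); after release of (0, 1, 1) the pool is (4, 8, 8)


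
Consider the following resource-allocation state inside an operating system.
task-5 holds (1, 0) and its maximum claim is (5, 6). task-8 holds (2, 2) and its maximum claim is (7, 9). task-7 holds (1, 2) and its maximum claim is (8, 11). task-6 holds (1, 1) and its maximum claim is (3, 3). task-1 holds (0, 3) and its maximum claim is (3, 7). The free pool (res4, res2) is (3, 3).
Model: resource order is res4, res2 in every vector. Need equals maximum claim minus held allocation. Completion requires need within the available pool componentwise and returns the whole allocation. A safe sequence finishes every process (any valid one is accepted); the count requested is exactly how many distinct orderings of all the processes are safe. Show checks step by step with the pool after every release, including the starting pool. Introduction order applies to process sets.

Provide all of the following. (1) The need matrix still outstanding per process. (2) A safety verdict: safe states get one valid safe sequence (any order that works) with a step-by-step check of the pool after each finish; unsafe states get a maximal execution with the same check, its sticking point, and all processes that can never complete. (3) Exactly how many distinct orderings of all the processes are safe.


(1) Outstanding need per process (order res4, res2):
  task-5: (4, 6)
  task-8: (5, 7)
  task-7: (7, 9)
  task-6: (2, 2)
  task-1: (3, 4)
(2) SAFE, for example via the order task-6, task-1, task-5, task-8, task-7.
Key observation: the order's first zero-slack moment is task-1 ((3, 4) needed, (4, 4) free — a requested resource with nothing to spare).
Verifying each step:
  pool = (3, 3)
  task-6 needs (2, 2) <= (3, 3) -> finishes; pool += (1, 1) = (4, 4)
  task-1 needs (3, 4) <= (4, 4) -> finishes; pool += (0, 3) = (4, 7)
  task-5 needs (4, 6) <= (4, 7) -> finishes; pool += (1, 0) = (5, 7)
  task-8 needs (5, 7) <= (5, 7) -> finishes; pool += (2, 2) = (7, 9)
  task-7 needs (7, 9) <= (7, 9) -> finishes; pool += (1, 2) = (8, 11)
(3) Precisely 1 of the possible complete orderings is a safe sequence.


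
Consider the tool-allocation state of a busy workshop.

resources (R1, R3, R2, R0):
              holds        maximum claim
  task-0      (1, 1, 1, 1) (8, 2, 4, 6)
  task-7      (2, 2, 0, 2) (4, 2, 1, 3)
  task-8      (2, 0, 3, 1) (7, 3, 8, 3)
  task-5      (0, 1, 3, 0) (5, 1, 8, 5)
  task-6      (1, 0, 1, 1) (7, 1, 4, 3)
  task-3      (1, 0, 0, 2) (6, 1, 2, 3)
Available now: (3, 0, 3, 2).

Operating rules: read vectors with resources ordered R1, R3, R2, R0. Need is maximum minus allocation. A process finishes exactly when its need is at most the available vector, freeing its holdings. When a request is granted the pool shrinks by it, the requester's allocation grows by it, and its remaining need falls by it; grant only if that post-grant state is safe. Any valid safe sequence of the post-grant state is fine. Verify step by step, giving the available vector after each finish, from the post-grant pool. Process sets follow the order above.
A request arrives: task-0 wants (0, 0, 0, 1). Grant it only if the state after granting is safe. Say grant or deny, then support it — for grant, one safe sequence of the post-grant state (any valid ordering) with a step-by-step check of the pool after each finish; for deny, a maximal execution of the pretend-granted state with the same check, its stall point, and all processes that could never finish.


GRANT: granting preserves safety; a valid post-grant sequence is task-7, task-3, task-6, task-0, task-8, task-5.
Key observation: with (3, 0, 3, 1) left after the transfer, task-7 can run at once — the state stays safe.
Verifying the post-grant state step by step:
  pool = (3, 0, 3, 1)
  task-7 needs (2, 0, 1, 1) <= (3, 0, 3, 1) -> finishes; pool += (2, 2, 0, 2) = (5, 2, 3, 3)
  task-3 needs (5, 1, 2, 1) <= (5, 2, 3, 3) -> finishes; pool += (1, 0, 0, 2) = (6, 2, 3, 5)
  task-6 needs (6, 1, 3, 2) <= (6, 2, 3, 5) -> finishes; pool += (1, 0, 1, 1) = (7, 2, 4, 6)
  task-0 needs (7, 1, 3, 4) <= (7, 2, 4, 6) -> finishes; pool += (1, 1, 1, 2) = (8, 3, 5, 8)
  task-8 needs (5, 3, 5, 2) <= (8, 3, 5, 8) -> finishes; pool += (2, 0, 3, 1) = (10, 3, 8, 9)
  task-5 needs (5, 0, 5, 5) <= (10, 3, 8, 9) -> finishes; pool += (0, 1, 3, 0) = (10, 4, 11, 9)


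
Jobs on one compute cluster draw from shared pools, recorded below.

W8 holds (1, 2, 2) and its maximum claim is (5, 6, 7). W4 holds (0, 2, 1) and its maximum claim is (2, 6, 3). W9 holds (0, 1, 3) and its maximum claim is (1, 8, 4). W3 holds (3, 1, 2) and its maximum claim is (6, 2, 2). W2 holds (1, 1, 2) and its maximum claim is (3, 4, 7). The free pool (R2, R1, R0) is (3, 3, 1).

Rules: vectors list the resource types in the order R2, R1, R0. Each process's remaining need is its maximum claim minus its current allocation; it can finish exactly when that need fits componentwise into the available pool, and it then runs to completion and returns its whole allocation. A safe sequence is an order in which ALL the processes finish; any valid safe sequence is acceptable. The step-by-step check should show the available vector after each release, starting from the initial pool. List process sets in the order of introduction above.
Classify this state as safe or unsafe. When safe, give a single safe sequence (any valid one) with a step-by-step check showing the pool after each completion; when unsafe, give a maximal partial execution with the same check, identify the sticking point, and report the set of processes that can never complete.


The state is UNSAFE.
Key observation: after W3, W4 the pool peaks at (6, 6, 4), and each blocked process is short somewhere: W8 on R0; W9 on R1; W2 on R0.
The run W3, W4 cannot be extended any further. Step-by-step check:
  pool = (3, 3, 1)
  W3: need (3, 1, 0) fits (3, 3, 1); releases (3, 1, 2), pool now (6, 4, 3)
  W4: need (2, 4, 2) fits (6, 4, 3); releases (0, 2, 1), pool now (6, 6, 4)
  blocked: W8 wants (4, 4, 5), pool (6, 6, 4) — not enough R0
  blocked: W9 wants (1, 7, 1), pool (6, 6, 4) — not enough R1
  blocked: W2 wants (2, 3, 5), pool (6, 6, 4) — not enough R0
Never able to finish: W8, W9 and W2.


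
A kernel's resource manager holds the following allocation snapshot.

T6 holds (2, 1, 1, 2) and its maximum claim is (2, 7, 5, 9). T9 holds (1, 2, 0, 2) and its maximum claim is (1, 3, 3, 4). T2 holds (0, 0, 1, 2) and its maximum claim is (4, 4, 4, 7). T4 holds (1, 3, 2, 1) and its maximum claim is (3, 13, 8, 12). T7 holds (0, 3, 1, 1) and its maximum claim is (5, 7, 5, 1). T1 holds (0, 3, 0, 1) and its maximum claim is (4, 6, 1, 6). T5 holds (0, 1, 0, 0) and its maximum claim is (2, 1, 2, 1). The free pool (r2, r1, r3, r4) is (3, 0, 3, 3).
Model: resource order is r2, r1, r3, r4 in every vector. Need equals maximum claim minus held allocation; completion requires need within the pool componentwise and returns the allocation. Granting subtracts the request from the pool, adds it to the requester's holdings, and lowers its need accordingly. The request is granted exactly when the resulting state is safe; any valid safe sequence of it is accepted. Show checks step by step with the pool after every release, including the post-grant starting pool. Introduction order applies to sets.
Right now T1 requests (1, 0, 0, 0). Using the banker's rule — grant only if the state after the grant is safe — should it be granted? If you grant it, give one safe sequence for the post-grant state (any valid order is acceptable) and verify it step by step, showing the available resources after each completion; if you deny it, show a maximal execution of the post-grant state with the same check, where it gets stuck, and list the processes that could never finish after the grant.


GRANT. The post-grant state is safe; one safe sequence: T5, T9, T1, T2, T6, T7, T4.
Key observation: granting shrinks the pool to (2, 0, 3, 3), yet T5 still fits and the chain goes through.
Check on the post-grant state, step by step:
  pool = (2, 0, 3, 3)
  run T5 (needs (2, 0, 2, 1), free (2, 0, 3, 3)); after release of (0, 1, 0, 0) the pool is (2, 1, 3, 3)
  run T9 (needs (0, 1, 3, 2), free (2, 1, 3, 3)); after release of (1, 2, 0, 2) the pool is (3, 3, 3, 5)
  run T1 (needs (3, 3, 1, 5), free (3, 3, 3, 5)); after release of (1, 3, 0, 1) the pool is (4, 6, 3, 6)
  run T2 (needs (4, 4, 3, 5), free (4, 6, 3, 6)); after release of (0, 0, 1, 2) the pool is (4, 6, 4, 8)
  run T6 (needs (0, 6, 4, 7), free (4, 6, 4, 8)); after release of (2, 1, 1, 2) the pool is (6, 7, 5, 10)
  run T7 (needs (5, 4, 4, 0), free (6, 7, 5, 10)); after release of (0, 3, 1, 1) the pool is (6, 10, 6, 11)
  run T4 (needs (2, 10, 6, 11), free (6, 10, 6, 11)); after release of (1, 3, 2, 1) the pool is (7, 13, 8, 12)


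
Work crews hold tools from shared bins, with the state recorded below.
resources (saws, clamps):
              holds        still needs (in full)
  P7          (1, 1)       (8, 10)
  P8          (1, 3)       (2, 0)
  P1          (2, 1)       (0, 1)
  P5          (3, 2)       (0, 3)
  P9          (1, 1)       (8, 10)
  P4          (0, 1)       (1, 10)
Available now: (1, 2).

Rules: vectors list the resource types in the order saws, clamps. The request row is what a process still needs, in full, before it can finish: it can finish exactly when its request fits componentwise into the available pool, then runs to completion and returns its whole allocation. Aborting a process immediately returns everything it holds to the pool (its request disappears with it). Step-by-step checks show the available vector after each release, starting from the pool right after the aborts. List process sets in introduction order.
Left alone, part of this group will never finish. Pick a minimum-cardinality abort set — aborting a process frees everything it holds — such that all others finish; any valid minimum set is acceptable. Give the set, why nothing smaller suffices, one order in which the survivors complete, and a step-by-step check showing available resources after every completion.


Abort P7 and P9.
Key observation: P4 had no path to completion before; after the abort of P7 and P9 ((2, 2) returned), step 4 is where it fits.
Why nothing smaller works — every single abort fails: P7 alone leaves P9 blocked (short on clamps); P8 alone leaves P7 blocked (short on saws and clamps); P1 alone leaves P7 blocked (short on saws and clamps); P5 alone leaves P7 blocked (short on saws and clamps); P9 alone leaves P7 blocked (short on clamps); P4 alone leaves P7 blocked (short on saws and clamps).
Survivors finish in the order: P5, P8, P1, P4. Verifying each step (pool after the aborts first):
  pool = (3, 4)
  run P5 (needs (0, 3), free (3, 4)); after release of (3, 2) the pool is (6, 6)
  run P8 (needs (2, 0), free (6, 6)); after release of (1, 3) the pool is (7, 9)
  run P1 (needs (0, 1), free (7, 9)); after release of (2, 1) the pool is (9, 10)
  run P4 (needs (1, 10), free (9, 10)); after release of (0, 1) the pool is (9, 11)


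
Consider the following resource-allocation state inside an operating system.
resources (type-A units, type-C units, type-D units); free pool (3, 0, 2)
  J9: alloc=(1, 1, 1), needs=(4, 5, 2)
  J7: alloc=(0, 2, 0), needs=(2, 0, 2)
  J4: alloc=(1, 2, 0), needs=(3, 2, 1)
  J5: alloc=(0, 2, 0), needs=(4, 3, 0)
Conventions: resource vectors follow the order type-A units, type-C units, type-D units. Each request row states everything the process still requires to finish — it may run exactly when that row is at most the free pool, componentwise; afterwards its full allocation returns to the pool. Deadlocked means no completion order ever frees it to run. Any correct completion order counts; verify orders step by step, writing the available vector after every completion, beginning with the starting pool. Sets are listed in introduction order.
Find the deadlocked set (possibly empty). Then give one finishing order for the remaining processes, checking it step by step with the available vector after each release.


No process is deadlocked.
Key observation: J7 leads a chain of completions in which each release enables another process.
The rest can finish in the order J7, J4, J5, J9. Check, step by step:
  pool = (3, 0, 2)
  J7: need (2, 0, 2) fits (3, 0, 2); releases (0, 2, 0), pool now (3, 2, 2)
  J4: need (3, 2, 1) fits (3, 2, 2); releases (1, 2, 0), pool now (4, 4, 2)
  J5: need (4, 3, 0) fits (4, 4, 2); releases (0, 2, 0), pool now (4, 6, 2)
  J9: need (4, 5, 2) fits (4, 6, 2); releases (1, 1, 1), pool now (5, 7, 3)
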